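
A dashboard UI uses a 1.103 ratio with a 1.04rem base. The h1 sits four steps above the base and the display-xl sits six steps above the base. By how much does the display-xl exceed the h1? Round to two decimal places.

Step 4: 1.04 × 1.103⁴ = 1.5393rem
Step 6: 1.04 × 1.103⁶ = 1.8728rem
Difference: 1.8728 − 1.5393 = 0.3335rem

0.33rem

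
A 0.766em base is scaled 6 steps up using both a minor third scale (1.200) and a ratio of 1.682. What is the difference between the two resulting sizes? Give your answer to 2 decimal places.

15.06em

Minor third: 0.766 × 1.200⁶ = 2.2873em
At 1.682: 0.766 × 1.682⁶ = 17.3454em
Difference: 17.3454 − 2.2873 = 15.0581em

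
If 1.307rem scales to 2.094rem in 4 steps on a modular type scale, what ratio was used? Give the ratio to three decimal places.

r⁴ = 2.094 / 1.307, so r = (2.094/1.307)^(1/4).
r = 1.6021^(1/4) ≈ 1.1251

1.125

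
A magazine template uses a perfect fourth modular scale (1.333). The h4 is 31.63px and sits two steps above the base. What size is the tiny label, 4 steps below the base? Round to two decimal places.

31.63 ÷ 1.333⁶ = 31.63 ÷ 5.61023 ≈ 5.638

5.64px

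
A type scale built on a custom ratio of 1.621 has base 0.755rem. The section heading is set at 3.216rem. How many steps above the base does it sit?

1.621ⁿ = 3.216 / 0.755 = 4.2596
n = ln(4.2596) / ln(1.621) = 1.4492 / 0.4830 ≈ 3.00

3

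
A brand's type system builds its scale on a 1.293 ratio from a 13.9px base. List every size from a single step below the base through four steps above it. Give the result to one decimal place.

10.8px, 13.9px, 18.0px, 23.2px, 30.0px, 38.9px

Step -1: 13.9 ÷ 1.293 = 10.8
Step 0: 13.9px
Step 1: 13.9 × 1.293 = 18.0
Step 2: 13.9 × 1.293² = 23.2
Step 3: 13.9 × 1.293³ = 30.0
Step 4: 13.9 × 1.293⁴ = 38.9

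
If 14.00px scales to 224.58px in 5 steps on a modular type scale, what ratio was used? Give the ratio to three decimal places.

1.742

The ratio satisfies 14.00 × r⁵ = 224.58, so r = (224.58 / 14.00)^(1/5).
r = 16.0414^(1/5) ≈ 1.7420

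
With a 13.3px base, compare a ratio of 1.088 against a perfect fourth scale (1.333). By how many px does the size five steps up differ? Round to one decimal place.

At 1.088: 13.3 × 1.088⁵ = 20.277px
Perfect fourth: 13.3 × 1.333⁵ = 55.976px
Difference: 55.976 − 20.277 = 35.699px

35.7px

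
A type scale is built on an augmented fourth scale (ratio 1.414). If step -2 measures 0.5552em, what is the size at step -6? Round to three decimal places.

The gap is -6 − (-2) = -4 steps, so the factor is 1.414^-4.
0.5552 ÷ 1.414⁴ = 0.5552 ÷ 3.99758 ≈ 0.139

0.139em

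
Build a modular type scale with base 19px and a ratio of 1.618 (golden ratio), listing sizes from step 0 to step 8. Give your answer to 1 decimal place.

19.0px, 30.7px, 49.7px, 80.5px, 130.2px, 210.7px, 340.9px, 551.6px, 892.4px

Step 0: 19px
Step 1: 19.0 × 1.618 = 30.7
Step 2: 19.0 × 1.618² = 49.7
Step 3: 19.0 × 1.618³ = 80.5
Step 4: 19.0 × 1.618⁴ = 130.2
Step 5: 19.0 × 1.618⁵ = 210.7
Step 6: 19.0 × 1.618⁶ = 340.9
Step 7: 19.0 × 1.618⁷ = 551.6
Step 8: 19.0 × 1.618⁸ = 892.4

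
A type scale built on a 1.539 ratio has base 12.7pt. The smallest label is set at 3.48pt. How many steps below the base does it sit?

1.539ⁿ = 12.7 / 3.48 = 3.6494
n = ln(3.6494) / ln(1.539) = 1.2946 / 0.4311 ≈ 3.00

3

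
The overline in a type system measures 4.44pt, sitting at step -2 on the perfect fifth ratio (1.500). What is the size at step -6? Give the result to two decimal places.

The gap is -6 − (-2) = -4 steps, so the factor is 1.500^-4.
4.44 ÷ 1.500⁴ = 4.44 ÷ 5.06250 ≈ 0.877

0.88pt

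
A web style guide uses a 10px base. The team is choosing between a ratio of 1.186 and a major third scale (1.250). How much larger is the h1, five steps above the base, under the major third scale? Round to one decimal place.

At 1.186: 10.0 × 1.186⁵ = 23.465px
Major third: 10.0 × 1.250⁵ = 30.518px
Difference: 30.518 − 23.465 = 7.053px

7.1px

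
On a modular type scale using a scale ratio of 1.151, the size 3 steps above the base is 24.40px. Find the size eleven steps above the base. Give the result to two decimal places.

75.16px

Moving from step +3 to step +11 is 8 steps up, so multiply by r⁸.
24.40 × 1.151⁸ = 24.40 × 3.08037 ≈ 75.161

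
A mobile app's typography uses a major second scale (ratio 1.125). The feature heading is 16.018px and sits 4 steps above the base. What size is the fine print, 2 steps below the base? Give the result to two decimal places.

16.018 ÷ 1.125⁶ = 16.018 ÷ 2.02729 ≈ 7.901

7.90px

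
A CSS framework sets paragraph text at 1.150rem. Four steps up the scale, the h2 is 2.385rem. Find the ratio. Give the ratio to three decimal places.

The ratio satisfies 1.150 × r⁴ = 2.385, so r = (2.385 / 1.150)^(1/4).
r = 2.0739^(1/4) ≈ 1.2000

1.200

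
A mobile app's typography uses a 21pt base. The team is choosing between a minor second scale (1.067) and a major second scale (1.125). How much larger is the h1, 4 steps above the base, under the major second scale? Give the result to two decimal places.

6.42pt

Minor second: 21.0 × 1.067⁴ = 27.2193pt
Major second: 21.0 × 1.125⁴ = 33.6379pt
Difference: 33.6379 − 27.2193 = 6.4186pt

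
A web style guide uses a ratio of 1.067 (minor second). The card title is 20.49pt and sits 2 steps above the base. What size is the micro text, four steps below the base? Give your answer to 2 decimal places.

13.89pt

Moving from step +2 to step -4 is 6 steps down, so divide by r⁶.
20.49 ÷ 1.067⁶ = 20.49 ÷ 1.47566 ≈ 13.885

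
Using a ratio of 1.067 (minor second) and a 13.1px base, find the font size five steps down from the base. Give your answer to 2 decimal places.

9.47px

13.1 ÷ 1.067⁵ = 13.1 ÷ 1.38300 ≈ 9.47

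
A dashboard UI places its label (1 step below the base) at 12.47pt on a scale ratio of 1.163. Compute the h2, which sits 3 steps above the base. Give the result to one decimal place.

12.47 × 1.163⁴ = 12.47 × 1.82944 ≈ 22.813

22.8pt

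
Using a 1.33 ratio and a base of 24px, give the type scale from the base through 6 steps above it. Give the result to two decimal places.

24.00px, 31.92px, 42.45px, 56.46px, 75.10px, 99.88px, 132.84px

Step 0: 24px
Step 1: 24.0 × 1.33 = 31.92
Step 2: 24.0 × 1.33² = 42.45
Step 3: 24.0 × 1.33³ = 56.46
Step 4: 24.0 × 1.33⁴ = 75.10
Step 5: 24.0 × 1.33⁵ = 99.88
Step 6: 24.0 × 1.33⁶ = 132.84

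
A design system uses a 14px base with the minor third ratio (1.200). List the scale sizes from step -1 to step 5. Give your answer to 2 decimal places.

Step -1: 14.0 ÷ 1.200 = 11.67
Step 0: 14px
Step 1: 14.0 × 1.200 = 16.80
Step 2: 14.0 × 1.200² = 20.16
Step 3: 14.0 × 1.200³ = 24.19
Step 4: 14.0 × 1.200⁴ = 29.03
Step 5: 14.0 × 1.200⁵ = 34.84

11.67px, 14.00px, 16.80px, 20.16px, 24.19px, 29.03px, 34.84px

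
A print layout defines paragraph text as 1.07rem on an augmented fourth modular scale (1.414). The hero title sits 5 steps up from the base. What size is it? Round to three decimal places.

Every step multiplies by the scale ratio.
1.07 × 1.414⁵ = 1.07 × 5.65258 ≈ 6.048

6.048rem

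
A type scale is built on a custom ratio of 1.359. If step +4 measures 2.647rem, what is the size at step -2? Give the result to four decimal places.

2.647 ÷ 1.359⁶ = 2.647 ÷ 6.29965 ≈ 0.4202

0.4202rem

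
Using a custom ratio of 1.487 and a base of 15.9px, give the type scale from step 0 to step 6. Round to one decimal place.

15.9px, 23.6px, 35.2px, 52.3px, 77.7px, 115.6px, 171.9px

Step 0: 15.9px
Step 1: 15.9 × 1.487 = 23.6
Step 2: 15.9 × 1.487² = 35.2
Step 3: 15.9 × 1.487³ = 52.3
Step 4: 15.9 × 1.487⁴ = 77.7
Step 5: 15.9 × 1.487⁵ = 115.6
Step 6: 15.9 × 1.487⁶ = 171.9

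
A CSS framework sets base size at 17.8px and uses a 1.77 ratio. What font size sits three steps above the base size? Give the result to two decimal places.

A modular type scale is a geometric sequence: sizeₙ = base × rⁿ.
17.8 × 1.77³ = 17.8 × 5.54523 ≈ 98.71

98.71px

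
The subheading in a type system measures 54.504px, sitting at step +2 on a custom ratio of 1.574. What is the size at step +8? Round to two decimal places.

828.81px

54.504 × 1.574⁶ = 54.504 × 15.20647 ≈ 828.813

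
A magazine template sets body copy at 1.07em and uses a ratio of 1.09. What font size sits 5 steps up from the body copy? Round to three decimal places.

Each step on a modular scale multiplies by the ratio, so the size n steps from the base is base × ratioⁿ.
1.07 × 1.09⁵ = 1.07 × 1.53862 ≈ 1.646

1.646em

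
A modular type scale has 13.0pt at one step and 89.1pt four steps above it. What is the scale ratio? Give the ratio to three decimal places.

The ratio satisfies 13.0 × r⁴ = 89.1, so r = (89.1 / 13.0)^(1/4).
r = 6.8538^(1/4) ≈ 1.6180

1.618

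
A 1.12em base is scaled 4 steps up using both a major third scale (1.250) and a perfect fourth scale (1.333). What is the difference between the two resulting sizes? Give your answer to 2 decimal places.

Major third: 1.12 × 1.250⁴ = 2.7344em
Perfect fourth: 1.12 × 1.333⁴ = 3.5362em
Difference: 3.5362 − 2.7344 = 0.8018em

0.80em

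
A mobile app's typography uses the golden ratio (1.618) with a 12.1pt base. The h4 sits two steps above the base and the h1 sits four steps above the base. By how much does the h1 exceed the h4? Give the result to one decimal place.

51.3pt

Step 2: 12.1 × 1.618² = 31.677pt
Step 4: 12.1 × 1.618⁴ = 82.928pt
Difference: 82.928 − 31.677 = 51.251pt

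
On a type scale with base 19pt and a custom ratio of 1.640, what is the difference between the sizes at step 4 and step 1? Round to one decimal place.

Step 1: 19.0 × 1.640 = 31.160pt
Step 4: 19.0 × 1.640⁴ = 137.445pt
Difference: 137.445 − 31.160 = 106.285pt

106.3pt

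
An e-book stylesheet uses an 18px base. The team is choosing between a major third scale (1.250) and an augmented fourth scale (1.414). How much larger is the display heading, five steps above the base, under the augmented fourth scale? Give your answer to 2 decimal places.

Major third: 18.0 × 1.250⁵ = 54.9316px
Augmented fourth: 18.0 × 1.414⁵ = 101.7465px
Difference: 101.7465 − 54.9316 = 46.8149px

46.81px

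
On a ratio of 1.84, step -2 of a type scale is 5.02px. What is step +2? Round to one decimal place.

57.5px

Moving from step -2 to step +2 is 4 steps up, so multiply by r⁴.
5.02 × 1.84⁴ = 5.02 × 11.46229 ≈ 57.541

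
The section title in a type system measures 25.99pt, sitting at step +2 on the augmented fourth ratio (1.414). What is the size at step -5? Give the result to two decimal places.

25.99 ÷ 1.414⁷ = 25.99 ÷ 11.30175 ≈ 2.300

2.30pt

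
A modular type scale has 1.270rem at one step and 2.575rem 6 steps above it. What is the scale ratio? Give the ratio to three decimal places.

1.125

The ratio satisfies 1.270 × r⁶ = 2.575, so r = (2.575 / 1.270)^(1/6).
r = 2.0276^(1/6) ≈ 1.1250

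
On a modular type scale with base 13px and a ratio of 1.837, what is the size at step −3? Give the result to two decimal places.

2.10px

13.0 ÷ 1.837³ = 13.0 ÷ 6.19908 ≈ 2.10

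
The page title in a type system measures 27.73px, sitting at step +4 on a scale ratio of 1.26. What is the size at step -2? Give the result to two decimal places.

6.93px

Moving from step +4 to step -2 is 6 steps down, so divide by r⁶.
27.73 ÷ 1.26⁶ = 27.73 ÷ 4.00150 ≈ 6.930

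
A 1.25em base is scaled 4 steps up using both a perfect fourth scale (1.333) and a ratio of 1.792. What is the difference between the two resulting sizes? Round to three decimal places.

8.944em

Perfect fourth: 1.25 × 1.333⁴ = 3.94667em
At 1.792: 1.25 × 1.792⁴ = 12.89027em
Difference: 12.89027 − 3.94667 = 8.94360em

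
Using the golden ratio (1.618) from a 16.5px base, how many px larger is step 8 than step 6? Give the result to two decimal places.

Step 6: 16.5 × 1.618⁶ = 296.0432px
Step 8: 16.5 × 1.618⁸ = 775.0185px
Difference: 775.0185 − 296.0432 = 478.9753px

478.98px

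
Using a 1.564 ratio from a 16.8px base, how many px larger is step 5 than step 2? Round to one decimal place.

116.1px

Step 2: 16.8 × 1.564² = 41.094px
Step 5: 16.8 × 1.564⁵ = 157.215px
Difference: 157.215 − 41.094 = 116.121px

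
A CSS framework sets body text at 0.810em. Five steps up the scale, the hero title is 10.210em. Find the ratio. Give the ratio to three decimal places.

The ratio satisfies 0.810 × r⁵ = 10.210, so r = (10.210 / 0.810)^(1/5).
r = 12.6049^(1/5) ≈ 1.6600

1.660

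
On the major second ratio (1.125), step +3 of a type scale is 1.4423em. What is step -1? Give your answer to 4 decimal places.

1.4423 ÷ 1.125⁴ = 1.4423 ÷ 1.60181 ≈ 0.9004

0.9004em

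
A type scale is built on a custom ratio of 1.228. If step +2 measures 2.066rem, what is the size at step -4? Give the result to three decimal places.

2.066 ÷ 1.228⁶ = 2.066 ÷ 3.42918 ≈ 0.602

0.602rem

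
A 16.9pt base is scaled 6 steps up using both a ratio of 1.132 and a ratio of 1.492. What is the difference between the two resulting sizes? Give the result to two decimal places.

At 1.132: 16.9 × 1.132⁶ = 35.5603pt
At 1.492: 16.9 × 1.492⁶ = 186.4231pt
Difference: 186.4231 − 35.5603 = 150.8628pt

150.86pt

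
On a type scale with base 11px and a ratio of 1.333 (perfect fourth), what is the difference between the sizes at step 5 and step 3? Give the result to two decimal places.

Step 3: 11.0 × 1.333³ = 26.0545px
Step 5: 11.0 × 1.333⁵ = 46.2960px
Difference: 46.2960 − 26.0545 = 20.2415px

20.24px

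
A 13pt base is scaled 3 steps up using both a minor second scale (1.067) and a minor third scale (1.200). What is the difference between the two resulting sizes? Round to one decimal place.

Minor second: 13.0 × 1.067³ = 15.792pt
Minor third: 13.0 × 1.200³ = 22.464pt
Difference: 22.464 − 15.792 = 6.672pt

6.7pt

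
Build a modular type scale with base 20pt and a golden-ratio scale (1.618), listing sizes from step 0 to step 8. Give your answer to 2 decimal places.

Step 0: 20pt
Step 1: 20.0 × 1.618 = 32.36
Step 2: 20.0 × 1.618² = 52.36
Step 3: 20.0 × 1.618³ = 84.72
Step 4: 20.0 × 1.618⁴ = 137.07
Step 5: 20.0 × 1.618⁵ = 221.78
Step 6: 20.0 × 1.618⁶ = 358.84
Step 7: 20.0 × 1.618⁷ = 580.60
Step 8: 20.0 × 1.618⁸ = 939.42

20.00pt, 32.36pt, 52.36pt, 84.72pt, 137.07pt, 221.78pt, 358.84pt, 580.60pt, 939.42pt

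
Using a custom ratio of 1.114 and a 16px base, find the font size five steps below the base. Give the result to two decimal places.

9.33px

A modular type scale is a geometric sequence: sizeₙ = base × rⁿ.
16.0 ÷ 1.114⁵ = 16.0 ÷ 1.71564 ≈ 9.33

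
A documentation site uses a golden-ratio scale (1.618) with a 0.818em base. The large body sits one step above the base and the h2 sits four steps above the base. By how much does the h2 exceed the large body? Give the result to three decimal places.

4.283em

Step 1: 0.818 × 1.618 = 1.32352em
Step 4: 0.818 × 1.618⁴ = 5.60618em
Difference: 5.60618 − 1.32352 = 4.28266em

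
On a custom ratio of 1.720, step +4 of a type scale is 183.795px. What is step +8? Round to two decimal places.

1608.60px

The gap is 8 − (4) = 4 steps, so the factor is 1.720^4.
183.795 × 1.720⁴ = 183.795 × 8.75213 ≈ 1608.598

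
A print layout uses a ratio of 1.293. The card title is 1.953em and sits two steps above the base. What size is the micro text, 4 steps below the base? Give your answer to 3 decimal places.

0.418em

Moving from step +2 to step -4 is 6 steps down, so divide by r⁶.
1.953 ÷ 1.293⁶ = 1.953 ÷ 4.67295 ≈ 0.418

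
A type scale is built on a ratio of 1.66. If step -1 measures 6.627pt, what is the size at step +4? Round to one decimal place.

83.5pt

6.627 × 1.66⁵ = 6.627 × 12.60493 ≈ 83.533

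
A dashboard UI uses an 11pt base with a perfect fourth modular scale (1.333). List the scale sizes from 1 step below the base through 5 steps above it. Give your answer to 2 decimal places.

8.25pt, 11.00pt, 14.66pt, 19.55pt, 26.05pt, 34.73pt, 46.30pt

Step -1: 11.0 ÷ 1.333 = 8.25
Step 0: 11pt
Step 1: 11.0 × 1.333 = 14.66
Step 2: 11.0 × 1.333² = 19.55
Step 3: 11.0 × 1.333³ = 26.05
Step 4: 11.0 × 1.333⁴ = 34.73
Step 5: 11.0 × 1.333⁵ = 46.30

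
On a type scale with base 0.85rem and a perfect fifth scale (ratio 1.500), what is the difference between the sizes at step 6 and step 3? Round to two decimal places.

6.81rem

Step 3: 0.85 × 1.500³ = 2.8687rem
Step 6: 0.85 × 1.500⁶ = 9.6820rem
Difference: 9.6820 − 2.8687 = 6.8133rem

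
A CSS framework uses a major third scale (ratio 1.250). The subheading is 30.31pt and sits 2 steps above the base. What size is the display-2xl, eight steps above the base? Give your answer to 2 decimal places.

The gap is 8 − (2) = 6 steps, so the factor is 1.250^6.
30.31 × 1.250⁶ = 30.31 × 3.81470 ≈ 115.623

115.62pt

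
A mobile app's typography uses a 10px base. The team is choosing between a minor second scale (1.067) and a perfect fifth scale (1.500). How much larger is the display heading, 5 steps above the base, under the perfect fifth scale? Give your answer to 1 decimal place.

Minor second: 10.0 × 1.067⁵ = 13.830px
Perfect fifth: 10.0 × 1.500⁵ = 75.938px
Difference: 75.938 − 13.830 = 62.108px

62.1px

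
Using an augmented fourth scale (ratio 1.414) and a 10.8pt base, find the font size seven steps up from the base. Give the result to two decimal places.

122.06pt

Each step on a modular scale multiplies by the ratio, so the size n steps from the base is base × ratioⁿ.
10.8 × 1.414⁷ = 10.8 × 11.30175 ≈ 122.06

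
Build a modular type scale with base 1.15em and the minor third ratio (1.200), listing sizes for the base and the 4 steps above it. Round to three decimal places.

Step 0: 1.15em
Step 1: 1.15 × 1.200 = 1.380
Step 2: 1.15 × 1.200² = 1.656
Step 3: 1.15 × 1.200³ = 1.987
Step 4: 1.15 × 1.200⁴ = 2.385

1.150em, 1.380em, 1.656em, 1.987em, 2.385em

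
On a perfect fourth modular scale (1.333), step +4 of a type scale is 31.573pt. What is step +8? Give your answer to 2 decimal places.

99.69pt

The gap is 8 − (4) = 4 steps, so the factor is 1.333^4.
31.573 × 1.333⁴ = 31.573 × 3.15733 ≈ 99.687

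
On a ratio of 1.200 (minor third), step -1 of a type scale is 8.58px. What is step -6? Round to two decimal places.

3.45px

8.58 ÷ 1.200⁵ = 8.58 ÷ 2.48832 ≈ 3.448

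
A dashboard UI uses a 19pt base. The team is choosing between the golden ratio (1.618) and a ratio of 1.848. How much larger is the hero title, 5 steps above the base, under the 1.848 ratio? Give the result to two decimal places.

198.82pt

Golden ratio: 19.0 × 1.618⁵ = 210.6911pt
At 1.848: 19.0 × 1.848⁵ = 409.5090pt
Difference: 409.5090 − 210.6911 = 198.8179pt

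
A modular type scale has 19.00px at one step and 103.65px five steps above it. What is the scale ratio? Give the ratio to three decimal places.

1.404

r⁵ = 103.65 / 19.00, so r = (103.65/19.00)^(1/5).
r = 5.4553^(1/5) ≈ 1.4040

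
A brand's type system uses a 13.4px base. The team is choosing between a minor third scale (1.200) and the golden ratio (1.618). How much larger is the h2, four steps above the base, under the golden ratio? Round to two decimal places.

64.05px

Minor third: 13.4 × 1.200⁴ = 27.7862px
Golden ratio: 13.4 × 1.618⁴ = 91.8372px
Difference: 91.8372 − 27.7862 = 64.0510px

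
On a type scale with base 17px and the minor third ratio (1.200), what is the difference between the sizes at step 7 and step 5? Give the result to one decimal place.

Step 5: 17.0 × 1.200⁵ = 42.301px
Step 7: 17.0 × 1.200⁷ = 60.914px
Difference: 60.914 − 42.301 = 18.613px

18.6px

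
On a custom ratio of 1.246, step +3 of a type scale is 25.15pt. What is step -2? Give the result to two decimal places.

8.37pt

The gap is -2 − (3) = -5 steps, so the factor is 1.246^-5.
25.15 ÷ 1.246⁵ = 25.15 ÷ 3.00324 ≈ 8.374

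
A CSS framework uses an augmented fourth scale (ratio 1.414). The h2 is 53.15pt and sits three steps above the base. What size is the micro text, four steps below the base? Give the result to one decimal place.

4.7pt

53.15 ÷ 1.414⁷ = 53.15 ÷ 11.30175 ≈ 4.703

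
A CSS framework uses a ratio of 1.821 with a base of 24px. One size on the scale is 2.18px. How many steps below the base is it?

4

1.821ⁿ = 24 / 2.18 = 11.0092
n = ln(11.0092) / ln(1.821) = 2.3987 / 0.5994 ≈ 4.00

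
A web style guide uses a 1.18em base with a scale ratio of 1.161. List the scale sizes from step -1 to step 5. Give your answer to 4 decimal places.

Step -1: 1.18 ÷ 1.161 = 1.0164
Step 0: 1.18em
Step 1: 1.18 × 1.161 = 1.3700
Step 2: 1.18 × 1.161² = 1.5905
Step 3: 1.18 × 1.161³ = 1.8466
Step 4: 1.18 × 1.161⁴ = 2.1439
Step 5: 1.18 × 1.161⁵ = 2.4891

1.0164em, 1.1800em, 1.3700em, 1.5905em, 1.8466em, 2.1439em, 2.4891em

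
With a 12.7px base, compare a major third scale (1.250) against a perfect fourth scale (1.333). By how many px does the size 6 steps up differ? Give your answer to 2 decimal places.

22.80px

Major third: 12.7 × 1.250⁶ = 48.4467px
Perfect fourth: 12.7 × 1.333⁶ = 71.2500px
Difference: 71.2500 − 48.4467 = 22.8033px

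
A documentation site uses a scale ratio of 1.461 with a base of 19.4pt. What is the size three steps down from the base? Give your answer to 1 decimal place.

6.2pt

Every step multiplies by the scale ratio.
19.4 ÷ 1.461³ = 19.4 ÷ 3.11854 ≈ 6.22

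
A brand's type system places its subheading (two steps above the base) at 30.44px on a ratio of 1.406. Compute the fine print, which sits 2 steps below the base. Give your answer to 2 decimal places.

30.44 ÷ 1.406⁴ = 30.44 ÷ 3.90788 ≈ 7.789

7.79px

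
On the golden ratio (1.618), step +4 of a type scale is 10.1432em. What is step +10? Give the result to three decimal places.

The gap is 10 − (4) = 6 steps, so the factor is 1.618^6.
10.1432 × 1.618⁶ = 10.1432 × 17.94201 ≈ 181.989

181.989em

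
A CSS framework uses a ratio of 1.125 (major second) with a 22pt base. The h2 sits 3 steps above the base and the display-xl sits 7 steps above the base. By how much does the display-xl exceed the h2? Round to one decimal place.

18.9pt

Step 3: 22.0 × 1.125³ = 31.324pt
Step 7: 22.0 × 1.125⁷ = 50.175pt
Difference: 50.175 − 31.324 = 18.851pt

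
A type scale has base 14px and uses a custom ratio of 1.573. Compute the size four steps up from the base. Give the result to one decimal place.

85.7px

14.0 × 1.573⁴ = 14.0 × 6.12230 ≈ 85.71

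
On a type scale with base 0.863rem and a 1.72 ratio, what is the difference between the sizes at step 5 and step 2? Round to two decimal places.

Step 2: 0.863 × 1.72² = 2.5531rem
Step 5: 0.863 × 1.72⁵ = 12.9913rem
Difference: 12.9913 − 2.5531 = 10.4382rem

10.44rem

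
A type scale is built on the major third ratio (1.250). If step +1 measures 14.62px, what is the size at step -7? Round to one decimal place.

14.62 ÷ 1.250⁸ = 14.62 ÷ 5.96046 ≈ 2.453

2.5px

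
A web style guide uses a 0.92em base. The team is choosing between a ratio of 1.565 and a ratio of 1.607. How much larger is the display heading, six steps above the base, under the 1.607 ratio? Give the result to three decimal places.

At 1.565: 0.92 × 1.565⁶ = 13.51680em
At 1.607: 0.92 × 1.607⁶ = 15.84467em
Difference: 15.84467 − 13.51680 = 2.32787em

2.328em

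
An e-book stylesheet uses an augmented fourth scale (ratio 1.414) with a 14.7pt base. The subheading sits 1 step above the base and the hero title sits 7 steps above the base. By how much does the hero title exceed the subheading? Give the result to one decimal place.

Step 1: 14.7 × 1.414 = 20.786pt
Step 7: 14.7 × 1.414⁷ = 166.136pt
Difference: 166.136 − 20.786 = 145.350pt

145.3pt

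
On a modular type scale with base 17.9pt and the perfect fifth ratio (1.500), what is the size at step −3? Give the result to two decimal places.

5.30pt

Each step on a modular scale multiplies by the ratio, so the size n steps from the base is base × ratioⁿ.
17.9 ÷ 1.500³ = 17.9 ÷ 3.37500 ≈ 5.30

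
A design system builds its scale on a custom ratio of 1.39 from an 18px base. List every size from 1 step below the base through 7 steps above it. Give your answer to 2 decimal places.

12.95px, 18.00px, 25.02px, 34.78px, 48.34px, 67.19px, 93.40px, 129.83px, 180.46px

Step -1: 18.0 ÷ 1.39 = 12.95
Step 0: 18px
Step 1: 18.0 × 1.39 = 25.02
Step 2: 18.0 × 1.39² = 34.78
Step 3: 18.0 × 1.39³ = 48.34
Step 4: 18.0 × 1.39⁴ = 67.19
Step 5: 18.0 × 1.39⁵ = 93.40
Step 6: 18.0 × 1.39⁶ = 129.83
Step 7: 18.0 × 1.39⁷ = 180.46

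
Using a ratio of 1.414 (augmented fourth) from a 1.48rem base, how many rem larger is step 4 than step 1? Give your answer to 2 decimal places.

3.82rem

Step 1: 1.48 × 1.414 = 2.0927rem
Step 4: 1.48 × 1.414⁴ = 5.9164rem
Difference: 5.9164 − 2.0927 = 3.8237rem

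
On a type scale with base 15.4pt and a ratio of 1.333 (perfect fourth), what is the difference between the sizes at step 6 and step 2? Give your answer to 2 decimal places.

Step 2: 15.4 × 1.333² = 27.3641pt
Step 6: 15.4 × 1.333⁶ = 86.3976pt
Difference: 86.3976 − 27.3641 = 59.0335pt

59.03pt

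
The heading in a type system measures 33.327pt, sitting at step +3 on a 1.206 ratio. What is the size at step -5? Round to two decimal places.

33.327 ÷ 1.206⁸ = 33.327 ÷ 4.47485 ≈ 7.448

7.45pt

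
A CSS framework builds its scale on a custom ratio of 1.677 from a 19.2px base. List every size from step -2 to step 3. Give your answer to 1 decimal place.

6.8px, 11.4px, 19.2px, 32.2px, 54.0px, 90.6px

Step -2: 19.2 ÷ 1.677² = 6.8
Step -1: 19.2 ÷ 1.677 = 11.4
Step 0: 19.2px
Step 1: 19.2 × 1.677 = 32.2
Step 2: 19.2 × 1.677² = 54.0
Step 3: 19.2 × 1.677³ = 90.6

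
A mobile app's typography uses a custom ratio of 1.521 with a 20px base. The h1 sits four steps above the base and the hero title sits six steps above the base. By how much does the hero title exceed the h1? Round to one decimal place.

Step 4: 20.0 × 1.521⁴ = 107.040px
Step 6: 20.0 × 1.521⁶ = 247.631px
Difference: 247.631 − 107.040 = 140.591px

140.6px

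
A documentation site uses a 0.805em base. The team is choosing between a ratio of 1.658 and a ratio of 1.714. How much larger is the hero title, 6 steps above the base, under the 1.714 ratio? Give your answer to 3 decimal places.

At 1.658: 0.805 × 1.658⁶ = 16.72257em
At 1.714: 0.805 × 1.714⁶ = 20.41084em
Difference: 20.41084 − 16.72257 = 3.68827em

3.688em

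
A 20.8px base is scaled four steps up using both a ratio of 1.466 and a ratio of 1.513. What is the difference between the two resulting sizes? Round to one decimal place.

At 1.466: 20.8 × 1.466⁴ = 96.073px
At 1.513: 20.8 × 1.513⁴ = 108.998px
Difference: 108.998 − 96.073 = 12.925px

12.9px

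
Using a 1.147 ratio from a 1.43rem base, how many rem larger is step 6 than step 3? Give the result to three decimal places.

Step 3: 1.43 × 1.147³ = 2.15788rem
Step 6: 1.43 × 1.147⁶ = 3.25624rem
Difference: 3.25624 − 2.15788 = 1.09836rem

1.098rem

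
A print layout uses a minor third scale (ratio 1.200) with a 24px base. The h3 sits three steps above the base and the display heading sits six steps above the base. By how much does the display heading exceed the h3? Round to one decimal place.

30.2px

Step 3: 24.0 × 1.200³ = 41.472px
Step 6: 24.0 × 1.200⁶ = 71.664px
Difference: 71.664 − 41.472 = 30.192px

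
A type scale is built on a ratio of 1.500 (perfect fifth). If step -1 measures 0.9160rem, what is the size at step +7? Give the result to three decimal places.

The gap is 7 − (-1) = 8 steps, so the factor is 1.500^8.
0.9160 × 1.500⁸ = 0.9160 × 25.62891 ≈ 23.476

23.476rem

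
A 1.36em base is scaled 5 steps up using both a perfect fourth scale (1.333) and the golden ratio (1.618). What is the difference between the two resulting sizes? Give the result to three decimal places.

Perfect fourth: 1.36 × 1.333⁵ = 5.72387em
Golden ratio: 1.36 × 1.618⁵ = 15.08105em
Difference: 15.08105 − 5.72387 = 9.35718em

9.357em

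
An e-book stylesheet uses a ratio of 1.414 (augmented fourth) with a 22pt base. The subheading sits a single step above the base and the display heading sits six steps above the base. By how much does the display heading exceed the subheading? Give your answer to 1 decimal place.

Step 1: 22.0 × 1.414 = 31.108pt
Step 6: 22.0 × 1.414⁶ = 175.841pt
Difference: 175.841 − 31.108 = 144.733pt

144.7pt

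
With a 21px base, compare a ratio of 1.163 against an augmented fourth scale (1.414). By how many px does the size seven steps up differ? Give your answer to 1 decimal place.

176.9px

At 1.163: 21.0 × 1.163⁷ = 60.433px
Augmented fourth: 21.0 × 1.414⁷ = 237.337px
Difference: 237.337 − 60.433 = 176.904px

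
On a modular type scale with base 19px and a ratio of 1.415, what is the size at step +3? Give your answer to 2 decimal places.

53.83px

Every step multiplies by the scale ratio.
19.0 × 1.415³ = 19.0 × 2.83315 ≈ 53.83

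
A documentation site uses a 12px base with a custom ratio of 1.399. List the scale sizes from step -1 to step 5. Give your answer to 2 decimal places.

8.58px, 12.00px, 16.79px, 23.49px, 32.86px, 45.97px, 64.31px

Step -1: 12.0 ÷ 1.399 = 8.58
Step 0: 12px
Step 1: 12.0 × 1.399 = 16.79
Step 2: 12.0 × 1.399² = 23.49
Step 3: 12.0 × 1.399³ = 32.86
Step 4: 12.0 × 1.399⁴ = 45.97
Step 5: 12.0 × 1.399⁵ = 64.31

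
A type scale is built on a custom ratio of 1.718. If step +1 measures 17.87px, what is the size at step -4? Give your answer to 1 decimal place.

1.2px

Moving from step +1 to step -4 is 5 steps down, so divide by r⁵.
17.87 ÷ 1.718⁵ = 17.87 ÷ 14.96635 ≈ 1.194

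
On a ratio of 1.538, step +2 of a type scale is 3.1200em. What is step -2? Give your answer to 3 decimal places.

0.558em

Moving from step +2 to step -2 is 4 steps down, so divide by r⁴.
3.1200 ÷ 1.538⁴ = 3.1200 ÷ 5.59533 ≈ 0.558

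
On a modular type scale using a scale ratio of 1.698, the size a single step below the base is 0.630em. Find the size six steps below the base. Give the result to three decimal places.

0.630 ÷ 1.698⁵ = 0.630 ÷ 14.11525 ≈ 0.045

0.045em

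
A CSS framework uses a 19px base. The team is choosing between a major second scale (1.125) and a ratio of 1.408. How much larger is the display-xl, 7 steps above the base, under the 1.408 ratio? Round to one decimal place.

Major second: 19.0 × 1.125⁷ = 43.333px
At 1.408: 19.0 × 1.408⁷ = 208.436px
Difference: 208.436 − 43.333 = 165.103px

165.1px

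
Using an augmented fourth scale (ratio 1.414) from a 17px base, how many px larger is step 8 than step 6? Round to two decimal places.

Step 6: 17.0 × 1.414⁶ = 135.8768px
Step 8: 17.0 × 1.414⁸ = 271.6716px
Difference: 271.6716 − 135.8768 = 135.7948px

135.79px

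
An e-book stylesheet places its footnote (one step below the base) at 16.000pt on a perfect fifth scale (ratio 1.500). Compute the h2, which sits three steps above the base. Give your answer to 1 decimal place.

81.0pt

The gap is 3 − (-1) = 4 steps, so the factor is 1.500^4.
16.000 × 1.500⁴ = 16.000 × 5.06250 ≈ 81.000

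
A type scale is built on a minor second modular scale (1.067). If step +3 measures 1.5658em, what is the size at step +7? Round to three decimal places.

1.5658 × 1.067⁴ = 1.5658 × 1.29616 ≈ 2.030

2.030em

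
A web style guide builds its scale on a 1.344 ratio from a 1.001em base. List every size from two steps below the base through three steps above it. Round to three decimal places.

0.554em, 0.745em, 1.001em, 1.345em, 1.808em, 2.430em

Step -2: 1.001 ÷ 1.344² = 0.554
Step -1: 1.001 ÷ 1.344 = 0.745
Step 0: 1.001em
Step 1: 1.001 × 1.344 = 1.345
Step 2: 1.001 × 1.344² = 1.808
Step 3: 1.001 × 1.344³ = 2.430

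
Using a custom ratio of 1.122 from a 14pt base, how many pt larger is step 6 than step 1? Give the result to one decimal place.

Step 1: 14.0 × 1.122 = 15.708pt
Step 6: 14.0 × 1.122⁶ = 27.931pt
Difference: 27.931 − 15.708 = 12.223pt

12.2pt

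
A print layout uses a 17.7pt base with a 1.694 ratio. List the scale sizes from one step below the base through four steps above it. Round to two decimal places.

10.45pt, 17.70pt, 29.98pt, 50.79pt, 86.04pt, 145.76pt

Step -1: 17.7 ÷ 1.694 = 10.45
Step 0: 17.7pt
Step 1: 17.7 × 1.694 = 29.98
Step 2: 17.7 × 1.694² = 50.79
Step 3: 17.7 × 1.694³ = 86.04
Step 4: 17.7 × 1.694⁴ = 145.76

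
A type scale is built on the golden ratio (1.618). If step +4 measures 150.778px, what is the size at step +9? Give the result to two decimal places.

1671.98px

150.778 × 1.618⁵ = 150.778 × 11.08901 ≈ 1671.978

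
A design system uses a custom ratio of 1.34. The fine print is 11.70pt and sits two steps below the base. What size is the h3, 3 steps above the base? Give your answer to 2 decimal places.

50.55pt

Moving from step -2 to step +3 is 5 steps up, so multiply by r⁵.
11.70 × 1.34⁵ = 11.70 × 4.32040 ≈ 50.549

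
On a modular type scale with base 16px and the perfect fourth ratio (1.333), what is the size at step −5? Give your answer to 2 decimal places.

16.0 ÷ 1.333⁵ = 16.0 ÷ 4.20873 ≈ 3.80

3.80px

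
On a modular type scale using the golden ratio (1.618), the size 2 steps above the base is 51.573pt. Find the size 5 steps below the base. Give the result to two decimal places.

51.573 ÷ 1.618⁷ = 51.573 ÷ 29.03017 ≈ 1.777

1.78pt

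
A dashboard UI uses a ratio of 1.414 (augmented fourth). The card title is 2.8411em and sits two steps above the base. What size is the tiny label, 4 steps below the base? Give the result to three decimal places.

The gap is -4 − (2) = -6 steps, so the factor is 1.414^-6.
2.8411 ÷ 1.414⁶ = 2.8411 ÷ 7.99275 ≈ 0.355

0.355em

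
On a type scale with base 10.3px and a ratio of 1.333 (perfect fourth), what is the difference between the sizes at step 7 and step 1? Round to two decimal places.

63.30px

Step 1: 10.3 × 1.333 = 13.7299px
Step 7: 10.3 × 1.333⁷ = 77.0279px
Difference: 77.0279 − 13.7299 = 63.2980px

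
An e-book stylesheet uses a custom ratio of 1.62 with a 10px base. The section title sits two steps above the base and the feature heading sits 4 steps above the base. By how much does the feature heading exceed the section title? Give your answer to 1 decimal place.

Step 2: 10.0 × 1.62² = 26.244px
Step 4: 10.0 × 1.62⁴ = 68.875px
Difference: 68.875 − 26.244 = 42.631px

42.6px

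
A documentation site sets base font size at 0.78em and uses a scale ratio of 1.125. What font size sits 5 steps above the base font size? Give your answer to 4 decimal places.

0.78 × 1.125⁵ = 0.78 × 1.80203 ≈ 1.4056

1.4056em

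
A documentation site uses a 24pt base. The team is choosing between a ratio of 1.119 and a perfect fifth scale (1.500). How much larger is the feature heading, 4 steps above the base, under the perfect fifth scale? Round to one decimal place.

At 1.119: 24.0 × 1.119⁴ = 37.630pt
Perfect fifth: 24.0 × 1.500⁴ = 121.500pt
Difference: 121.500 − 37.630 = 83.870pt

83.9pt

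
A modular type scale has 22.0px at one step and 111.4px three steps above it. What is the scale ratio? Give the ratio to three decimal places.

1.717

The ratio satisfies 22.0 × r³ = 111.4, so r = (111.4 / 22.0)^(1/3).
r = 5.0636^(1/3) ≈ 1.7172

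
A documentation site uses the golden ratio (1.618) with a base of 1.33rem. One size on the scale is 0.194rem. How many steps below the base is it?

4

1.618ⁿ = 1.33 / 0.194 = 6.8557
n = ln(6.8557) / ln(1.618) = 1.9251 / 0.4812 ≈ 4.00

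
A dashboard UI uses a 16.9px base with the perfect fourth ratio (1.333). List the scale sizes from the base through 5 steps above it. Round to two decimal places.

16.90px, 22.53px, 30.03px, 40.03px, 53.36px, 71.13px

Step 0: 16.9px
Step 1: 16.9 × 1.333 = 22.53
Step 2: 16.9 × 1.333² = 30.03
Step 3: 16.9 × 1.333³ = 40.03
Step 4: 16.9 × 1.333⁴ = 53.36
Step 5: 16.9 × 1.333⁵ = 71.13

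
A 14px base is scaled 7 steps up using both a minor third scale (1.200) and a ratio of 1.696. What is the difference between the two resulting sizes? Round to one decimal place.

Minor third: 14.0 × 1.200⁷ = 50.165px
At 1.696: 14.0 × 1.696⁷ = 565.079px
Difference: 565.079 − 50.165 = 514.914px

514.9px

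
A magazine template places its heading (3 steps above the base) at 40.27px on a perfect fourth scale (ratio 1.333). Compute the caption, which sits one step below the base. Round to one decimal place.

12.8px

The gap is -1 − (3) = -4 steps, so the factor is 1.333^-4.
40.27 ÷ 1.333⁴ = 40.27 ÷ 3.15733 ≈ 12.754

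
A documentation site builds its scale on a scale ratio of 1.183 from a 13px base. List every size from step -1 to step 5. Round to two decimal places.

10.99px, 13.00px, 15.38px, 18.19px, 21.52px, 25.46px, 30.12px

Step -1: 13.0 ÷ 1.183 = 10.99
Step 0: 13px
Step 1: 13.0 × 1.183 = 15.38
Step 2: 13.0 × 1.183² = 18.19
Step 3: 13.0 × 1.183³ = 21.52
Step 4: 13.0 × 1.183⁴ = 25.46
Step 5: 13.0 × 1.183⁵ = 30.12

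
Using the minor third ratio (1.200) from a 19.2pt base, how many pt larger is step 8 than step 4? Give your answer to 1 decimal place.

Step 4: 19.2 × 1.200⁴ = 39.813pt
Step 8: 19.2 × 1.200⁸ = 82.556pt
Difference: 82.556 − 39.813 = 42.743pt

42.7pt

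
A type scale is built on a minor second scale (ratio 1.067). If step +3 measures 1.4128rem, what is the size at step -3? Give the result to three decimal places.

0.957rem

1.4128 ÷ 1.067⁶ = 1.4128 ÷ 1.47566 ≈ 0.957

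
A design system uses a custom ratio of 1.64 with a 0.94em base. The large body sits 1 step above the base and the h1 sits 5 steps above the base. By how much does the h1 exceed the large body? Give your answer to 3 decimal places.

Step 1: 0.94 × 1.64 = 1.54160em
Step 5: 0.94 × 1.64⁵ = 11.15185em
Difference: 11.15185 − 1.54160 = 9.61025em

9.610em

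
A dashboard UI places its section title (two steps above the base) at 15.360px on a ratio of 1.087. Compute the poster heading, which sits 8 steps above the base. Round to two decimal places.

The gap is 8 − (2) = 6 steps, so the factor is 1.087^6.
15.360 × 1.087⁶ = 15.360 × 1.64959 ≈ 25.338

25.34px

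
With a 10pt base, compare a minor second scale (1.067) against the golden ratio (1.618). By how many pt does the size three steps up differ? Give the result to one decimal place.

Minor second: 10.0 × 1.067³ = 12.148pt
Golden ratio: 10.0 × 1.618³ = 42.358pt
Difference: 42.358 − 12.148 = 30.210pt

30.2pt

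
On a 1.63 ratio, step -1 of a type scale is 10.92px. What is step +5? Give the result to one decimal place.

Moving from step -1 to step +5 is 6 steps up, so multiply by r⁶.
10.92 × 1.63⁶ = 10.92 × 18.75537 ≈ 204.809

204.8px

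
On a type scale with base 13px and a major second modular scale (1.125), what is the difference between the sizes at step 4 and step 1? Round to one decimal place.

6.2px

Step 1: 13.0 × 1.125 = 14.625px
Step 4: 13.0 × 1.125⁴ = 20.823px
Difference: 20.823 − 14.625 = 6.198px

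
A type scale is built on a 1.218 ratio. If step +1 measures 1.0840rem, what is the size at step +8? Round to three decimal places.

1.0840 × 1.218⁷ = 1.0840 × 3.97677 ≈ 4.311

4.311rem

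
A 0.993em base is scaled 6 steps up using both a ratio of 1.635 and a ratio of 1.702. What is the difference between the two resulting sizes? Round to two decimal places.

At 1.635: 0.993 × 1.635⁶ = 18.9695em
At 1.702: 0.993 × 1.702⁶ = 24.1383em
Difference: 24.1383 − 18.9695 = 5.1688em

5.17em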